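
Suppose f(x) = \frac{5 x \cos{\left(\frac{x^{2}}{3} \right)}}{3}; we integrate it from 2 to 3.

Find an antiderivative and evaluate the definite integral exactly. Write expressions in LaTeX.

f matches the chain-rule pattern g'(h)*h' with inner function h(x) = \frac{x^{2}}{3}; substituting u = h(x) collapses the integral.
F(x) = \frac{5 \sin{\left(\frac{x^{2}}{3} \right)}}{2} is an antiderivative of f.
Check: d/dx[\frac{5 \sin{\left(\frac{x^{2}}{3} \right)}}{2}] = \frac{5 x \cos{\left(\frac{x^{2}}{3} \right)}}{3} = f(x).
F(3) = \frac{5 \sin{\left(3 \right)}}{2}; F(2) = \frac{5 \sin{\left(\frac{4}{3} \right)}}{2}.
Integral = F(3) - F(2) = - \frac{5 \sin{\left(\frac{4}{3} \right)}}{2} + \frac{5 \sin{\left(3 \right)}}{2}.

Antiderivative: F(x) = \frac{5 \sin{\left(\frac{x^{2}}{3} \right)}}{2}; value = - \frac{5 \sin{\left(\frac{4}{3} \right)}}{2} + \frac{5 \sin{\left(3 \right)}}{2}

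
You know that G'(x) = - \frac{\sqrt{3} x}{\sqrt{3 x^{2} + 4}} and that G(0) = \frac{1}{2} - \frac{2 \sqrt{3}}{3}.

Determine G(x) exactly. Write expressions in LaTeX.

G'(x) matches the chain-rule pattern g'(h)*h' with inner function h(x) = x^{2} + \frac{4}{3}; substituting u = h(x) collapses the integral.
A general antiderivative is - \sqrt{x^{2} + \frac{4}{3}} + C.
The condition gives C = \frac{1}{2} - \frac{2 \sqrt{3}}{3} - (- \frac{2 \sqrt{3}}{3}) = \frac{1}{2}.
So G(x) = \frac{- 2 \sqrt{3} \sqrt{3 x^{2} + 4} + 3}{6}.
Check: d/dx[\frac{- 2 \sqrt{3} \sqrt{3 x^{2} + 4} + 3}{6}] = - \frac{\sqrt{3} x}{\sqrt{3 x^{2} + 4}} = G'(x).

G(x) = \frac{- 2 \sqrt{3} \sqrt{3 x^{2} + 4} + 3}{6}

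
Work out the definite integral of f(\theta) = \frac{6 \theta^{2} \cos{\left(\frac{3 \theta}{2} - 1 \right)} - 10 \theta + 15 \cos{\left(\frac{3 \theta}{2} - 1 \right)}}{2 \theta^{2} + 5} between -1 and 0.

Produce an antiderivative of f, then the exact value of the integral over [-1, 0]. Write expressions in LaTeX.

Whatever form F(\theta) takes, F'(\theta) = f(\theta) is non-negotiable.
F(\theta) = - \frac{5 \log{\left(2 \theta^{2} + 5 \right)} - 4 \sin{\left(\frac{3 \theta}{2} - 1 \right)}}{2} is an antiderivative of f.
Check: d/d\theta[- \frac{5 \log{\left(2 \theta^{2} + 5 \right)} - 4 \sin{\left(\frac{3 \theta}{2} - 1 \right)}}{2}] = \frac{6 \theta^{2} \cos{\left(\frac{3 \theta}{2} - 1 \right)} - 10 \theta + 15 \cos{\left(\frac{3 \theta}{2} - 1 \right)}}{2 \theta^{2} + 5} = f(\theta).
F(0) = - \frac{5 \log{\left(5 \right)}}{2} - 2 \sin{\left(1 \right)}; F(-1) = - \frac{5 \log{\left(7 \right)}}{2} - 2 \sin{\left(\frac{5}{2} \right)}.
Integral = F(0) - F(-1) = - \frac{5 \log{\left(5 \right)}}{2} - 2 \sin{\left(1 \right)} + 2 \sin{\left(\frac{5}{2} \right)} + \frac{5 \log{\left(7 \right)}}{2}.

Antiderivative: F(\theta) = - \frac{5 \log{\left(2 \theta^{2} + 5 \right)} - 4 \sin{\left(\frac{3 \theta}{2} - 1 \right)}}{2}; value = - \frac{5 \log{\left(5 \right)}}{2} - 2 \sin{\left(1 \right)} + 2 \sin{\left(\frac{5}{2} \right)} + \frac{5 \log{\left(7 \right)}}{2}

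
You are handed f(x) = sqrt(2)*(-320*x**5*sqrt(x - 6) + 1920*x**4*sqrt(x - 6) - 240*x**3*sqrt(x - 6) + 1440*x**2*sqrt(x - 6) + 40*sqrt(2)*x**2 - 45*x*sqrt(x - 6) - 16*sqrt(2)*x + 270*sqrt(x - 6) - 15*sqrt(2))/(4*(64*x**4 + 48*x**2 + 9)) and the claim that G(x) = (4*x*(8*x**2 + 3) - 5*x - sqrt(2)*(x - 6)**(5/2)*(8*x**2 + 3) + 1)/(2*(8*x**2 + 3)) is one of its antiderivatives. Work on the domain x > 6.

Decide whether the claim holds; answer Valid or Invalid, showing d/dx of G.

d/dx[G] = (-320*sqrt(2)*x**5*sqrt(x - 6) + 1920*sqrt(2)*x**4*sqrt(x - 6) + 512*x**4 - 240*sqrt(2)*x**3*sqrt(x - 6) + 1440*sqrt(2)*x**2*sqrt(x - 6) + 464*x**2 - 45*sqrt(2)*x*sqrt(x - 6) - 32*x + 270*sqrt(2)*sqrt(x - 6) + 42)/(256*x**4 + 192*x**2 + 36)
d/dx[G] - f(x) = 2 != 0.

Invalid: d/dx[G] - f = 2, which is not 0.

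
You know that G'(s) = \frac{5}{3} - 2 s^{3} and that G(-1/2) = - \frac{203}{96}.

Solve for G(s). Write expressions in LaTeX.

The proposed G(s) is checked by its d/ds: the result must match the given G'(s).
A general antiderivative is - \frac{s^{4}}{2} + \frac{5 s}{3} - \frac{1}{4} + C.
The condition gives C = - \frac{203}{96} - (- \frac{107}{96}) = -1.
So G(s) = - \frac{s^{4}}{2} + \frac{5 s}{3} - \frac{5}{4}.
Check: d/ds[- \frac{s^{4}}{2} + \frac{5 s}{3} - \frac{5}{4}] = \frac{5}{3} - 2 s^{3} = G'(s).

G(s) = - \frac{s^{4}}{2} + \frac{5 s}{3} - \frac{5}{4}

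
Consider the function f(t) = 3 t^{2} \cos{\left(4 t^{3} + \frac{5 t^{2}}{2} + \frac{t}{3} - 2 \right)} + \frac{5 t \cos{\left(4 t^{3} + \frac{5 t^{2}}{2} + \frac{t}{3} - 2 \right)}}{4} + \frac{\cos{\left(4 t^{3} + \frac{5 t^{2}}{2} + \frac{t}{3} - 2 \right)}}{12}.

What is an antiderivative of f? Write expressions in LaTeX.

An antiderivative is F(t) = \frac{\sin{\left(4 t^{3} + \frac{5 t^{2}}{2} + \frac{t}{3} - 2 \right)}}{4}.

The substitution u = 4 t^{3} + \frac{5 t^{2}}{2} + \frac{t}{3} - 2 works: f is exactly (dF/du)*(du/dt) for that inner function.
Check: d/dt[\frac{\sin{\left(4 t^{3} + \frac{5 t^{2}}{2} + \frac{t}{3} - 2 \right)}}{4}] = 3 t^{2} \cos{\left(4 t^{3} + \frac{5 t^{2}}{2} + \frac{t}{3} - 2 \right)} + \frac{5 t \cos{\left(4 t^{3} + \frac{5 t^{2}}{2} + \frac{t}{3} - 2 \right)}}{4} + \frac{\cos{\left(4 t^{3} + \frac{5 t^{2}}{2} + \frac{t}{3} - 2 \right)}}{12} = f(t).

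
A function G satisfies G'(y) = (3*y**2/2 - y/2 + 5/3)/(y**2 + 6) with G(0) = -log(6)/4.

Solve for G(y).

G(y) = (54*y - 9*log(y**2 + 6) - 44*sqrt(6)*atan(sqrt(6)*y/6))/36

Recover the given G'(y) by differentiating a candidate G(y); any mismatch rules it out.
A general antiderivative is 3*y/2 - log(y**2 + 6)/4 - 11*sqrt(6)*atan(sqrt(6)*y/6)/9 + C.
The condition gives C = -log(6)/4 - (-log(6)/4) = 0.
So G(y) = (54*y - 9*log(y**2 + 6) - 44*sqrt(6)*atan(sqrt(6)*y/6))/36.
Check: d/dy[(54*y - 9*log(y**2 + 6) - 44*sqrt(6)*atan(sqrt(6)*y/6))/36] = (9*y**2 - 3*y + 10)/(6*y**2 + 36), which equals G'(y).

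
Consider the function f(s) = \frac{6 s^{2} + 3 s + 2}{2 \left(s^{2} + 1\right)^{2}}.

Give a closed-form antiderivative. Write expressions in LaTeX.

An antiderivative is F(s) = \frac{8 s^{2} \operatorname{atan}{\left(s \right)} - 4 s + 8 \operatorname{atan}{\left(s \right)} - 3}{4 s^{2} + 4}.

Whatever form F(s) takes, F'(s) = f(s) is non-negotiable.
Check: d/ds[\frac{8 s^{2} \operatorname{atan}{\left(s \right)} - 4 s + 8 \operatorname{atan}{\left(s \right)} - 3}{4 s^{2} + 4}] = \frac{6 s^{2} + 3 s + 2}{2 s^{4} + 4 s^{2} + 2}, which equals f(s).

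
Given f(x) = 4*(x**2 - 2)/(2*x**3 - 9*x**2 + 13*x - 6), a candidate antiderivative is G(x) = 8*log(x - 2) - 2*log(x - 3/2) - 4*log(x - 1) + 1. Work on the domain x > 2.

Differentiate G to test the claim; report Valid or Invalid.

Valid. The derivative of G reproduces f.

d/dx[G] = (4*x**2 - 8)/(2*x**3 - 9*x**2 + 13*x - 6)
This equals f(x) exactly, so the claim holds.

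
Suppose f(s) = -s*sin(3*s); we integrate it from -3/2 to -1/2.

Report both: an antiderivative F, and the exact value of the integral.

Antiderivative: F(s) = (3*s*cos(3*s) - sin(3*s))/9; value = cos(9/2)/2 - cos(3/2)/6 - sin(9/2)/9 + sin(3/2)/9

For F(s) to be correct the identity F'(s) - f(s) = 0 must hold.
F(s) = (3*s*cos(3*s) - sin(3*s))/9 is an antiderivative of f.
Check: d/ds[(3*s*cos(3*s) - sin(3*s))/9] = -s*sin(3*s) = f(s).
F(-1/2) = -cos(3/2)/6 + sin(3/2)/9; F(-3/2) = sin(9/2)/9 - cos(9/2)/2.
Integral = F(-1/2) - F(-3/2) = cos(9/2)/2 - cos(3/2)/6 - sin(9/2)/9 + sin(3/2)/9.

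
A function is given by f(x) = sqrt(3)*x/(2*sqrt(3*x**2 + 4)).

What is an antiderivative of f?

f matches the chain-rule pattern g'(h)*h' with inner function h(x) = x**2 + 4/3; substituting u = h(x) collapses the integral.
Check: d/dx[sqrt(x**2 + 4/3)/2] = sqrt(3)*x/(2*sqrt(3*x**2 + 4)) = f(x).

An antiderivative is F(x) = sqrt(x**2 + 4/3)/2.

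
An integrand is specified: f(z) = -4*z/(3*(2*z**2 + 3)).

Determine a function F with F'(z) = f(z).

An antiderivative is F(z) = -log(2*z**2 + 3)/3.

f matches the chain-rule pattern g'(h)*h' with inner function h(z) = 4*z**2 + 6; substituting u = h(z) collapses the integral.
Check: d/dz[-log(2*z**2 + 3)/3] = -4*z/(6*z**2 + 9), which equals f(z).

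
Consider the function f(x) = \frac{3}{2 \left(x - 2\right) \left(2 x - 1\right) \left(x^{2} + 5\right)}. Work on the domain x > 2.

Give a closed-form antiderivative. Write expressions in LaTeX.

Factor the denominator (2 \left(x - 2\right) \left(2 x - 1\right) \left(x^{2} + 5\right)) and decompose: f = \frac{5 x - 8}{126 \left(x^{2} + 5\right)} - \frac{4}{21 \left(2 x - 1\right)} + \frac{1}{18 \left(x - 2\right)}; each piece integrates to a log, atan, or power term.
Check: d/dx[\frac{\log{\left(x - 2 \right)}}{18} - \frac{2 \log{\left(x - \frac{1}{2} \right)}}{21} + \frac{5 \log{\left(x^{2} + 5 \right)}}{252} - \frac{4 \sqrt{5} \operatorname{atan}{\left(\frac{\sqrt{5} x}{5} \right)}}{315}] = \frac{3}{4 x^{4} - 10 x^{3} + 24 x^{2} - 50 x + 20}, which equals f(x).

An antiderivative is F(x) = \frac{\log{\left(x - 2 \right)}}{18} - \frac{2 \log{\left(x - \frac{1}{2} \right)}}{21} + \frac{5 \log{\left(x^{2} + 5 \right)}}{252} - \frac{4 \sqrt{5} \operatorname{atan}{\left(\frac{\sqrt{5} x}{5} \right)}}{315}.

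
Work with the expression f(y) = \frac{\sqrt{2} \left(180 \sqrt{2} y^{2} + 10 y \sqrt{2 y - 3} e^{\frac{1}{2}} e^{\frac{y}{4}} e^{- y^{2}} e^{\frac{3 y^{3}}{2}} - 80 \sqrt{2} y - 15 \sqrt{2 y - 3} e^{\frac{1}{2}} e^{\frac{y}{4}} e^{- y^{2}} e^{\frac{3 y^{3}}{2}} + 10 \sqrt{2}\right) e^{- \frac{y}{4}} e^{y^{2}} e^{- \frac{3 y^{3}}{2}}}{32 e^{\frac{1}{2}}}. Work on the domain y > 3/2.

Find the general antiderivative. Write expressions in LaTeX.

A first test for any F(y): its y-derivative must equal f(y) identically.
Check: d/dy[\frac{\sqrt{2} \left(2 y - 3\right)^{\frac{5}{2}} - 80 e^{- \frac{3 y^{3}}{2} + y^{2} - \frac{y}{4} - \frac{1}{2}}}{32}] = \frac{\left(360 y^{2} + 10 \sqrt{2} y \sqrt{2 y - 3} e^{\frac{1}{2}} e^{\frac{y}{4}} e^{- y^{2}} e^{\frac{3 y^{3}}{2}} - 160 y - 15 \sqrt{2} \sqrt{2 y - 3} e^{\frac{1}{2}} e^{\frac{y}{4}} e^{- y^{2}} e^{\frac{3 y^{3}}{2}} + 20\right) e^{- \frac{y}{4}} e^{y^{2}} e^{- \frac{3 y^{3}}{2}}}{32 e^{\frac{1}{2}}}, which equals f(y).

F(y) = \frac{\sqrt{2} \left(2 y - 3\right)^{\frac{5}{2}} - 80 e^{- \frac{3 y^{3}}{2} + y^{2} - \frac{y}{4} - \frac{1}{2}}}{32} + C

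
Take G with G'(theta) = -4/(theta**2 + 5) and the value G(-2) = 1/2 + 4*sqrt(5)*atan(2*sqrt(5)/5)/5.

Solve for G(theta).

G(theta) = -4*sqrt(5)*atan(sqrt(5)*theta/5)/5 + 1/2

Check a candidate G(theta) by differentiating: d/dtheta[G] must match the given G'(theta).
A general antiderivative is -4*sqrt(5)*atan(sqrt(5)*theta/5)/5 + C.
The condition gives C = 1/2 + 4*sqrt(5)*atan(2*sqrt(5)/5)/5 - (4*sqrt(5)*atan(2*sqrt(5)/5)/5) = 1/2.
So G(theta) = -4*sqrt(5)*atan(sqrt(5)*theta/5)/5 + 1/2.
Check: d/dtheta[-4*sqrt(5)*atan(sqrt(5)*theta/5)/5 + 1/2] = -4/(theta**2 + 5) = G'(theta).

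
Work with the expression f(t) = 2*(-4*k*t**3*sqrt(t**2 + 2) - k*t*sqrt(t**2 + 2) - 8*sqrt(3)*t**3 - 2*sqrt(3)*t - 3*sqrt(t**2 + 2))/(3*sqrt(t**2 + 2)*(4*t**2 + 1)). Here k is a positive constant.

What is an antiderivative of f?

An antiderivative is F(t) = -k*t**2/3 - 4*sqrt(3*t**2 + 6)/3 - atan(2*t).

An antiderivative F(t) passes only if d/dt[F] lands on f(t) exactly.
Check: d/dt[-k*t**2/3 - 4*sqrt(3*t**2 + 6)/3 - atan(2*t)] = (-8*k*t**3*sqrt(t**2 + 2) - 2*k*t*sqrt(t**2 + 2) - 16*sqrt(3)*t**3 - 4*sqrt(3)*t - 6*sqrt(t**2 + 2))/(12*t**2*sqrt(t**2 + 2) + 3*sqrt(t**2 + 2)), which equals f(t).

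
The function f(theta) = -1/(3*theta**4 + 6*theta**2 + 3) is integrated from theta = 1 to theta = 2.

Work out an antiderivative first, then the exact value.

Antiderivative: F(theta) = (-theta**2*atan(theta) - theta - atan(theta))/(6*theta**2 + 6); value = -atan(2)/6 + 1/60 + pi/24

Recover f(theta) by differentiating a candidate F(theta); any mismatch rules it out.
F(theta) = (-theta**2*atan(theta) - theta - atan(theta))/(6*theta**2 + 6) is an antiderivative of f.
Check: d/dtheta[(-theta**2*atan(theta) - theta - atan(theta))/(6*theta**2 + 6)] = -1/(3*theta**4 + 6*theta**2 + 3) = f(theta).
F(2) = -atan(2)/6 - 1/15; F(1) = -pi/24 - 1/12.
Integral = F(2) - F(1) = -atan(2)/6 + 1/60 + pi/24.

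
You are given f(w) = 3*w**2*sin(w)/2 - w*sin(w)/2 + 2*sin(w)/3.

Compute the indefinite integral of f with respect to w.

F(w) = -3*w**2*cos(w)/2 + 3*w*sin(w) + w*cos(w)/2 - sin(w)/2 + 7*cos(w)/3 + C

The integrand splits into summands that can be handled one at a time.
Check: d/dw[-3*w**2*cos(w)/2 + 3*w*sin(w) + w*cos(w)/2 - sin(w)/2 + 7*cos(w)/3] = 3*w**2*sin(w)/2 - w*sin(w)/2 + 2*sin(w)/3 = f(w).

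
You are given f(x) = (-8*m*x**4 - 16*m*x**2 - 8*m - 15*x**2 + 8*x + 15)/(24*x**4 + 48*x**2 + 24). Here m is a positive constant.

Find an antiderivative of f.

An antiderivative is F(x) = -m*x/3 + (5*x/4 - 1/3)/(2*x**2 + 2).

Whatever form F(x) takes, F'(x) = f(x) is non-negotiable.
Check: d/dx[-m*x/3 + (5*x/4 - 1/3)/(2*x**2 + 2)] = (-8*m*x**4 - 16*m*x**2 - 8*m - 15*x**2 + 8*x + 15)/(24*x**4 + 48*x**2 + 24) = f(x).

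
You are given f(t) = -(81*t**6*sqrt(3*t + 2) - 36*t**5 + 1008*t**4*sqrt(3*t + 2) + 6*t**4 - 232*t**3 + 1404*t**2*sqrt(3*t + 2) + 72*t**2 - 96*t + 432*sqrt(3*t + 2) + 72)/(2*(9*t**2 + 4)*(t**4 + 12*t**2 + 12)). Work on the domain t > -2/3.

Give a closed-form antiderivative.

A candidate is checked by its d/dt: the result must match f(t).
Check: d/dt[-3*t*sqrt(3*t + 2) - 2*sqrt(3*t + 2) + log(t**4/3 + 4*t**2 + 4)/2 - atan(3*t/2)/2] = (-243*t**7 - 162*t**6 + 36*t**5*sqrt(3*t + 2) - 3024*t**5 - 6*t**4*sqrt(3*t + 2) - 2016*t**4 + 232*t**3*sqrt(3*t + 2) - 4212*t**3 - 72*t**2*sqrt(3*t + 2) - 2808*t**2 + 96*t*sqrt(3*t + 2) - 1296*t - 72*sqrt(3*t + 2) - 864)/(18*t**6*sqrt(3*t + 2) + 224*t**4*sqrt(3*t + 2) + 312*t**2*sqrt(3*t + 2) + 96*sqrt(3*t + 2)), which equals f(t).

An antiderivative is F(t) = -3*t*sqrt(3*t + 2) - 2*sqrt(3*t + 2) + log(t**4/3 + 4*t**2 + 4)/2 - atan(3*t/2)/2.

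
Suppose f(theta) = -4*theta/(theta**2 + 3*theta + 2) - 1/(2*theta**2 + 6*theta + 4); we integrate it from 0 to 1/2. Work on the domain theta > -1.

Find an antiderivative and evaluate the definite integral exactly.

Factor the denominator (2*(theta + 1)*(theta + 2)) and decompose: f = -15/(2*(theta + 2)) + 7/(2*(theta + 1)); each piece integrates to a log, atan, or power term.
F(theta) = 7*log(theta + 1)/2 - 15*log(theta + 2)/2 is an antiderivative of f.
Check: d/dtheta[7*log(theta + 1)/2 - 15*log(theta + 2)/2] = (-8*theta - 1)/(2*theta**2 + 6*theta + 4), which equals f(theta).
F(1/2) = -15*log(5/2)/2 + 7*log(3/2)/2; F(0) = -15*log(2)/2.
Integral = F(1/2) - F(0) = -15*log(5/2)/2 + 7*log(3/2)/2 + 15*log(2)/2.

Antiderivative: F(theta) = 7*log(theta + 1)/2 - 15*log(theta + 2)/2; value = -15*log(5/2)/2 + 7*log(3/2)/2 + 15*log(2)/2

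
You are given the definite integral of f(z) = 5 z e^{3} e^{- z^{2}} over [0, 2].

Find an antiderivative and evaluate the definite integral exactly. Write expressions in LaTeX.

Antiderivative: F(z) = - \frac{5 e^{3 - z^{2}}}{2}; value = - \frac{5}{2 e} + \frac{5 e^{3}}{2}

The substitution u = 3 - z^{2} works: f is exactly (dF/du)*(du/dz) for that inner function.
F(z) = - \frac{5 e^{3 - z^{2}}}{2} is an antiderivative of f.
Check: d/dz[- \frac{5 e^{3 - z^{2}}}{2}] = 5 z e^{3} e^{- z^{2}} = f(z).
F(2) = - \frac{5}{2 e}; F(0) = - \frac{5 e^{3}}{2}.
Integral = F(2) - F(0) = - \frac{5}{2 e} + \frac{5 e^{3}}{2}.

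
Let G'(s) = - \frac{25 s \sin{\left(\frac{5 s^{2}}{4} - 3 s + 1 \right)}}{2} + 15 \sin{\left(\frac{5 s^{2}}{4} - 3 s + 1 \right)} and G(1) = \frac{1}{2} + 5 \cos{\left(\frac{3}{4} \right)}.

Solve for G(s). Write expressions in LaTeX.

The substitution u = \frac{5 s^{2}}{4} - 3 s + 1 works: G'(s) is exactly (dG/du)*(du/ds) for that inner function.
A general antiderivative is 5 \cos{\left(\frac{5 s^{2}}{4} - 3 s + 1 \right)} + C.
The condition gives C = \frac{1}{2} + 5 \cos{\left(\frac{3}{4} \right)} - (5 \cos{\left(\frac{3}{4} \right)}) = \frac{1}{2}.
So G(s) = 5 \cos{\left(\frac{5 s^{2}}{4} - 3 s + 1 \right)} + \frac{1}{2}.
Check: d/ds[5 \cos{\left(\frac{5 s^{2}}{4} - 3 s + 1 \right)} + \frac{1}{2}] = - \frac{25 s \sin{\left(\frac{5 s^{2}}{4} - 3 s + 1 \right)}}{2} + 15 \sin{\left(\frac{5 s^{2}}{4} - 3 s + 1 \right)} = G'(s).

G(s) = 5 \cos{\left(\frac{5 s^{2}}{4} - 3 s + 1 \right)} + \frac{1}{2}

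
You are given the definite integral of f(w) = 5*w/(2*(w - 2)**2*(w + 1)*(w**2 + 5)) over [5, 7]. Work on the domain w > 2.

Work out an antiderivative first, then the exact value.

Antiderivative: F(w) = -25*log(w - 2)/486 - 5*log(w + 1)/108 + 95*log(w**2 + 5)/1944 - 25*sqrt(5)*atan(sqrt(5)*w/5)/972 - 5/(27*w - 54); value = -95*log(30)/1944 - 5*log(8)/108 - 25*log(5)/486 - 25*sqrt(5)*atan(7*sqrt(5)/5)/972 + 2/81 + 25*log(3)/486 + 25*sqrt(5)*atan(sqrt(5))/972 + 5*log(6)/108 + 95*log(54)/1944

Factor the denominator (2*(w - 2)**2*(w + 1)*(w**2 + 5)) and decompose: f = 5*(19*w - 25)/(972*(w**2 + 5)) - 5/(108*(w + 1)) - 25/(486*(w - 2)) + 5/(27*(w - 2)**2); each piece integrates to a log, atan, or power term.
F(w) = -25*log(w - 2)/486 - 5*log(w + 1)/108 + 95*log(w**2 + 5)/1944 - 25*sqrt(5)*atan(sqrt(5)*w/5)/972 - 5/(27*w - 54) is an antiderivative of f.
Check: d/dw[-25*log(w - 2)/486 - 5*log(w + 1)/108 + 95*log(w**2 + 5)/1944 - 25*sqrt(5)*atan(sqrt(5)*w/5)/972 - 5/(27*w - 54)] = 5*w/(2*w**5 - 6*w**4 + 10*w**3 - 22*w**2 + 40), which equals f(w).
F(7) = -5*log(8)/108 - 25*log(5)/486 - 25*sqrt(5)*atan(7*sqrt(5)/5)/972 - 1/27 + 95*log(54)/1944; F(5) = -5*log(6)/108 - 25*sqrt(5)*atan(sqrt(5))/972 - 5/81 - 25*log(3)/486 + 95*log(30)/1944.
Integral = F(7) - F(5) = -95*log(30)/1944 - 5*log(8)/108 - 25*log(5)/486 - 25*sqrt(5)*atan(7*sqrt(5)/5)/972 + 2/81 + 25*log(3)/486 + 25*sqrt(5)*atan(sqrt(5))/972 + 5*log(6)/108 + 95*log(54)/1944.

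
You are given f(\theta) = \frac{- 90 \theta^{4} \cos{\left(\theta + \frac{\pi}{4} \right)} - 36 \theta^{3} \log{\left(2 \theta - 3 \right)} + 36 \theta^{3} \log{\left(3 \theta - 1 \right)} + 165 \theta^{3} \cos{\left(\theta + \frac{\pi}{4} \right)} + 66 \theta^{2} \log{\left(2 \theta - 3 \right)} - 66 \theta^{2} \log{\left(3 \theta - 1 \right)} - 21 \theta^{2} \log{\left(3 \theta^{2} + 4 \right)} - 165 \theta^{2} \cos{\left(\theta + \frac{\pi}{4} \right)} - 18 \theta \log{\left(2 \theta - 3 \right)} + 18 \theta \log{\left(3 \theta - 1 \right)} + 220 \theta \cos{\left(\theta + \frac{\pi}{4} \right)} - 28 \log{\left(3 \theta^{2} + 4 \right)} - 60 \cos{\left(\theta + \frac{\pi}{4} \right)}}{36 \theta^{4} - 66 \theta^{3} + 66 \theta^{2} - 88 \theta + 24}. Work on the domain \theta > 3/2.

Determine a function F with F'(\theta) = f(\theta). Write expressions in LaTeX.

An antiderivative is F(\theta) = - \frac{\log{\left(2 \theta - 3 \right)} \log{\left(3 \theta^{2} + 4 \right)}}{2} + \frac{\log{\left(3 \theta - 1 \right)} \log{\left(3 \theta^{2} + 4 \right)}}{2} - \frac{5 \sin{\left(\theta + \frac{\pi}{4} \right)}}{2}.

Since d/d\theta undoes antidifferentiation here, F'(\theta) = f(\theta) is required of F(\theta).
Check: d/d\theta[- \frac{\log{\left(2 \theta - 3 \right)} \log{\left(3 \theta^{2} + 4 \right)}}{2} + \frac{\log{\left(3 \theta - 1 \right)} \log{\left(3 \theta^{2} + 4 \right)}}{2} - \frac{5 \sin{\left(\theta + \frac{\pi}{4} \right)}}{2}] = \frac{- 90 \theta^{4} \cos{\left(\theta + \frac{\pi}{4} \right)} - 36 \theta^{3} \log{\left(2 \theta - 3 \right)} + 36 \theta^{3} \log{\left(3 \theta - 1 \right)} + 165 \theta^{3} \cos{\left(\theta + \frac{\pi}{4} \right)} + 66 \theta^{2} \log{\left(2 \theta - 3 \right)} - 66 \theta^{2} \log{\left(3 \theta - 1 \right)} - 21 \theta^{2} \log{\left(3 \theta^{2} + 4 \right)} - 165 \theta^{2} \cos{\left(\theta + \frac{\pi}{4} \right)} - 18 \theta \log{\left(2 \theta - 3 \right)} + 18 \theta \log{\left(3 \theta - 1 \right)} + 220 \theta \cos{\left(\theta + \frac{\pi}{4} \right)} - 28 \log{\left(3 \theta^{2} + 4 \right)} - 60 \cos{\left(\theta + \frac{\pi}{4} \right)}}{36 \theta^{4} - 66 \theta^{3} + 66 \theta^{2} - 88 \theta + 24} = f(\theta).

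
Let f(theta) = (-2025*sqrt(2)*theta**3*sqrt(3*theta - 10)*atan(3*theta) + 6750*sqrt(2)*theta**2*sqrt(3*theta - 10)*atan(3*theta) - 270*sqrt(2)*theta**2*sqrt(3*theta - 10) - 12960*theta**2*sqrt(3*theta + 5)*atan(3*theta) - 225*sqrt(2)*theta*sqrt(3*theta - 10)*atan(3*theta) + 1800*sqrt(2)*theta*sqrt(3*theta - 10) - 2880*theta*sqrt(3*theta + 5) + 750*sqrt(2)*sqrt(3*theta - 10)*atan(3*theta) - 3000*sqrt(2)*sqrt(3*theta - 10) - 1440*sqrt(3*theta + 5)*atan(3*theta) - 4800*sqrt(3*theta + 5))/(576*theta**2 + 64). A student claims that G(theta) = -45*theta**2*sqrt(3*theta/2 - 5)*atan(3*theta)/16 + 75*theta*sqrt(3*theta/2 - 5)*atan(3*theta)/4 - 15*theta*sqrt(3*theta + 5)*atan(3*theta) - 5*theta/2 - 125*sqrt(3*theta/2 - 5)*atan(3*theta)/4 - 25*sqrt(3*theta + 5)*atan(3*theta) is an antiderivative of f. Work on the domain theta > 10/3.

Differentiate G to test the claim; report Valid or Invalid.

d/dtheta[G] = (-6075*sqrt(2)*theta**4*sqrt(3*theta + 5)*atan(3*theta) - 38880*theta**3*sqrt(3*theta - 10)*atan(3*theta) + 40500*sqrt(2)*theta**3*sqrt(3*theta + 5)*atan(3*theta) - 810*sqrt(2)*theta**3*sqrt(3*theta + 5) - 1440*theta**2*sqrt(3*theta - 10)*sqrt(3*theta + 5) - 64800*theta**2*sqrt(3*theta - 10)*atan(3*theta) - 8640*theta**2*sqrt(3*theta - 10) - 68175*sqrt(2)*theta**2*sqrt(3*theta + 5)*atan(3*theta) + 8100*sqrt(2)*theta**2*sqrt(3*theta + 5) - 4320*theta*sqrt(3*theta - 10)*atan(3*theta) - 28800*theta*sqrt(3*theta - 10) + 4500*sqrt(2)*theta*sqrt(3*theta + 5)*atan(3*theta) - 27000*sqrt(2)*theta*sqrt(3*theta + 5) - 160*sqrt(3*theta - 10)*sqrt(3*theta + 5) - 7200*sqrt(3*theta - 10)*atan(3*theta) - 24000*sqrt(3*theta - 10) - 7500*sqrt(2)*sqrt(3*theta + 5)*atan(3*theta) + 30000*sqrt(2)*sqrt(3*theta + 5))/(576*theta**2*sqrt(3*theta - 10)*sqrt(3*theta + 5) + 64*sqrt(3*theta - 10)*sqrt(3*theta + 5))
d/dtheta[G] - f(theta) = -5/2 != 0.

Invalid: d/dtheta[G] - f = -5/2, which is not 0.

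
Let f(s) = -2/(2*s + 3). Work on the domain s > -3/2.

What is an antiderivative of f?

An antiderivative is F(s) = -log(2*s + 3).

A first test for any F(s): its s-derivative must equal f(s) identically.
Check: d/ds[-log(2*s + 3)] = -2/(2*s + 3) = f(s).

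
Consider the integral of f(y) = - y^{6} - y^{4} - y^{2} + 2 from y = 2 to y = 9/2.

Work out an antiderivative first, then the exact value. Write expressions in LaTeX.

Integrate term by term and add the pieces.
F(y) = - \frac{y^{7}}{7} - \frac{y^{5}}{5} - \frac{y^{3}}{3} + 2 y is an antiderivative of f.
Check: d/dy[- \frac{y^{7}}{7} - \frac{y^{5}}{5} - \frac{y^{3}}{3} + 2 y] = - y^{6} - y^{4} - y^{2} + 2 = f(y).
F(9/2) = - \frac{25663977}{4480}; F(2) = - \frac{2452}{105}.
Integral = F(9/2) - F(2) = - \frac{15335615}{2688}.

Antiderivative: F(y) = - \frac{y^{7}}{7} - \frac{y^{5}}{5} - \frac{y^{3}}{3} + 2 y; value = - \frac{15335615}{2688}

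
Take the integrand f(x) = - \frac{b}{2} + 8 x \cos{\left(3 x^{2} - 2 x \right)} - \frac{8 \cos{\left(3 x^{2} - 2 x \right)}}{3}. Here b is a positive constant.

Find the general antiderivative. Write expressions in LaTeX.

F(x) = - \frac{b x}{2} + \frac{4 \sin{\left(3 x^{2} - 2 x \right)}}{3} + C

The integrand splits into summands that can be handled one at a time.
Check: d/dx[- \frac{b x}{2} + \frac{4 \sin{\left(3 x^{2} - 2 x \right)}}{3}] = - \frac{b}{2} + 8 x \cos{\left(3 x^{2} - 2 x \right)} - \frac{8 \cos{\left(3 x^{2} - 2 x \right)}}{3} = f(x).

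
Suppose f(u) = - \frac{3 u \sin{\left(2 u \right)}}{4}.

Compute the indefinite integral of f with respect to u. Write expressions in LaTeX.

Whatever form F(u) takes, F'(u) = f(u) is non-negotiable.
Check: d/du[\frac{3 \left(2 u \cos{\left(2 u \right)} - \sin{\left(2 u \right)}\right)}{16}] = - \frac{3 u \sin{\left(2 u \right)}}{4} = f(u).

F(u) = \frac{3 \left(2 u \cos{\left(2 u \right)} - \sin{\left(2 u \right)}\right)}{16} + C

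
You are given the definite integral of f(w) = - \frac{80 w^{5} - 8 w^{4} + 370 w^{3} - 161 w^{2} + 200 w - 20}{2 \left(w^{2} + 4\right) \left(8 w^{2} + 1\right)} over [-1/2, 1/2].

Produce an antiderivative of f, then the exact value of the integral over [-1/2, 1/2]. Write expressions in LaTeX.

Antiderivative: F(w) = - \frac{10 w^{2} - 2 w + 5 \log{\left(4 w^{2} + \frac{1}{2} \right)} - 16 \operatorname{atan}{\left(\frac{w}{2} \right)} + 4}{4}; value = \frac{1}{2} + 8 \operatorname{atan}{\left(\frac{1}{4} \right)}

For F(w) to be correct the identity F'(w) - f(w) = 0 must hold.
F(w) = - \frac{10 w^{2} - 2 w + 5 \log{\left(4 w^{2} + \frac{1}{2} \right)} - 16 \operatorname{atan}{\left(\frac{w}{2} \right)} + 4}{4} is an antiderivative of f.
Check: d/dw[- \frac{10 w^{2} - 2 w + 5 \log{\left(4 w^{2} + \frac{1}{2} \right)} - 16 \operatorname{atan}{\left(\frac{w}{2} \right)} + 4}{4}] = \frac{- 80 w^{5} + 8 w^{4} - 370 w^{3} + 161 w^{2} - 200 w + 20}{16 w^{4} + 66 w^{2} + 8}, which equals f(w).
F(1/2) = - \frac{11}{8} - \frac{5 \log{\left(\frac{3}{2} \right)}}{4} + 4 \operatorname{atan}{\left(\frac{1}{4} \right)}; F(-1/2) = - \frac{15}{8} - 4 \operatorname{atan}{\left(\frac{1}{4} \right)} - \frac{5 \log{\left(\frac{3}{2} \right)}}{4}.
Integral = F(1/2) - F(-1/2) = \frac{1}{2} + 8 \operatorname{atan}{\left(\frac{1}{4} \right)}.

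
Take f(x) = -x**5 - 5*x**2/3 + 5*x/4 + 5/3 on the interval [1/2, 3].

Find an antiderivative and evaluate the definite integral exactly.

The integrand splits into summands that can be handled one at a time.
F(x) = x*(-12*x**5 - 40*x**2 + 45*x + 120)/72 is an antiderivative of f.
Check: d/dx[x*(-12*x**5 - 40*x**2 + 45*x + 120)/72] = -x**5 - 5*x**2/3 + 5*x/4 + 5/3 = f(x).
F(3) = -1007/8; F(1/2) = 1057/1152.
Integral = F(3) - F(1/2) = -146065/1152.

Antiderivative: F(x) = x*(-12*x**5 - 40*x**2 + 45*x + 120)/72; value = -146065/1152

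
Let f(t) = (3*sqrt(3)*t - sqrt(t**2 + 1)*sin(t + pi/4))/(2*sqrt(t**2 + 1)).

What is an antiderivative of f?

A first test for any F(t): its t-derivative must equal f(t) identically.
Check: d/dt[3*sqrt(3*t**2 + 3)/2 + cos(t + pi/4)/2] = (3*sqrt(3)*t - sqrt(t**2 + 1)*sin(t + pi/4))/(2*sqrt(t**2 + 1)) = f(t).

An antiderivative is F(t) = 3*sqrt(3*t**2 + 3)/2 + cos(t + pi/4)/2.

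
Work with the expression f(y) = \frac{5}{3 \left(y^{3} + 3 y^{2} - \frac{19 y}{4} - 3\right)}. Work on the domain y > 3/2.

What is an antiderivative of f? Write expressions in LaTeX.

An antiderivative is F(y) = \frac{5 \left(7 \log{\left(y - \frac{3}{2} \right)} - 11 \log{\left(y + \frac{1}{2} \right)} + 4 \log{\left(y + 4 \right)}\right)}{231}.

Factor the denominator (3 \left(y + 4\right) \left(2 y - 3\right) \left(2 y + 1\right)) and decompose: f = - \frac{10}{21 \left(2 y + 1\right)} + \frac{10}{33 \left(2 y - 3\right)} + \frac{20}{231 \left(y + 4\right)}; each piece integrates to a log, atan, or power term.
Check: d/dy[\frac{5 \left(7 \log{\left(y - \frac{3}{2} \right)} - 11 \log{\left(y + \frac{1}{2} \right)} + 4 \log{\left(y + 4 \right)}\right)}{231}] = \frac{20}{12 y^{3} + 36 y^{2} - 57 y - 36}, which equals f(y).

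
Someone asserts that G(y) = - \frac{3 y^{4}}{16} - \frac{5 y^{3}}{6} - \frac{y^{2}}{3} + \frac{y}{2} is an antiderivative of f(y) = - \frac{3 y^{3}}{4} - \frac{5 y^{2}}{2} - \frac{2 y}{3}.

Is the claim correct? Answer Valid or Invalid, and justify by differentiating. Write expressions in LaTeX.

Invalid: d/dy[G] - f = \frac{1}{2}, which is not 0.

d/dy[G] = - \frac{3 y^{3}}{4} - \frac{5 y^{2}}{2} - \frac{2 y}{3} + \frac{1}{2}
d/dy[G] - f(y) = \frac{1}{2} != 0.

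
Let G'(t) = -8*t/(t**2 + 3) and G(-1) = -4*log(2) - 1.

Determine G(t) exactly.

G(t) = -4*log(t**2/2 + 3/2) - 1

G'(t) matches the chain-rule pattern g'(h)*h' with inner function h(t) = t**2/2 + 3/2; substituting u = h(t) collapses the integral.
A general antiderivative is -4*log(t**2/2 + 3/2) + C.
The condition gives C = -4*log(2) - 1 - (-4*log(2)) = -1.
So G(t) = -4*log(t**2/2 + 3/2) - 1.
Check: d/dt[-4*log(t**2/2 + 3/2) - 1] = -8*t/(t**2 + 3) = G'(t).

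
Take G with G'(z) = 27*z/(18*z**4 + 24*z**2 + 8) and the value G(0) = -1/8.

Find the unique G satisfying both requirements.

G(z) = (12*z**2 - 1)/(4*(3*z**2 + 2))

G'(z) matches the chain-rule pattern g'(h)*h' with inner function h(z) = z**2 + 2/3; substituting u = h(z) collapses the integral.
A general antiderivative is -3/(4*(z**2 + 2/3)) + C.
The condition gives C = -1/8 - (-9/8) = 1.
So G(z) = (12*z**2 - 1)/(4*(3*z**2 + 2)).
Check: d/dz[(12*z**2 - 1)/(4*(3*z**2 + 2))] = 27*z/(18*z**4 + 24*z**2 + 8) = G'(z).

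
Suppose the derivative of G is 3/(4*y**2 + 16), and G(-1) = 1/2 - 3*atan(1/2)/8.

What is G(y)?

The proposed G(y) is checked by its d/dy: the result must match the given G'(y).
A general antiderivative is 3*atan(y/2)/8 + C.
The condition gives C = 1/2 - 3*atan(1/2)/8 - (-3*atan(1/2)/8) = 1/2.
So G(y) = 3*atan(y/2)/8 + 1/2.
Check: d/dy[3*atan(y/2)/8 + 1/2] = 3/(4*y**2 + 16) = G'(y).

G(y) = 3*atan(y/2)/8 + 1/2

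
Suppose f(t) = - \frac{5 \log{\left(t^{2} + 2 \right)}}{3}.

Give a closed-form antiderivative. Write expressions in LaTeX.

An antiderivative is F(t) = - \frac{5 t \log{\left(t^{2} + 2 \right)}}{3} + \frac{10 t}{3} - \frac{10 \sqrt{2} \operatorname{atan}{\left(\frac{\sqrt{2} t}{2} \right)}}{3}.

Recover f(t) by differentiating a candidate F(t); any mismatch rules it out.
Check: d/dt[- \frac{5 t \log{\left(t^{2} + 2 \right)}}{3} + \frac{10 t}{3} - \frac{10 \sqrt{2} \operatorname{atan}{\left(\frac{\sqrt{2} t}{2} \right)}}{3}] = - \frac{5 \log{\left(t^{2} + 2 \right)}}{3} = f(t).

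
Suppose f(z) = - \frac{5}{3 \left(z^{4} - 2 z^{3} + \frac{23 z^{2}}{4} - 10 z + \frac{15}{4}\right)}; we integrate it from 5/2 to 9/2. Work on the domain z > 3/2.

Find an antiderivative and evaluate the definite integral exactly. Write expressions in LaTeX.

Factor the denominator (3 \left(2 z - 3\right) \left(2 z - 1\right) \left(z^{2} + 5\right)) and decompose: f = - \frac{20 \left(8 z - 17\right)}{1827 \left(z^{2} + 5\right)} + \frac{40}{63 \left(2 z - 1\right)} - \frac{40}{87 \left(2 z - 3\right)}; each piece integrates to a log, atan, or power term.
F(z) = - \frac{20 \log{\left(z - \frac{3}{2} \right)}}{87} + \frac{20 \log{\left(z - \frac{1}{2} \right)}}{63} - \frac{80 \log{\left(z^{2} + 5 \right)}}{1827} + \frac{68 \sqrt{5} \operatorname{atan}{\left(\frac{\sqrt{5} z}{5} \right)}}{1827} is an antiderivative of f.
Check: d/dz[- \frac{20 \log{\left(z - \frac{3}{2} \right)}}{87} + \frac{20 \log{\left(z - \frac{1}{2} \right)}}{63} - \frac{80 \log{\left(z^{2} + 5 \right)}}{1827} + \frac{68 \sqrt{5} \operatorname{atan}{\left(\frac{\sqrt{5} z}{5} \right)}}{1827}] = - \frac{20}{12 z^{4} - 24 z^{3} + 69 z^{2} - 120 z + 45}, which equals f(z).
F(9/2) = - \frac{20 \log{\left(3 \right)}}{87} - \frac{80 \log{\left(\frac{101}{4} \right)}}{1827} + \frac{68 \sqrt{5} \operatorname{atan}{\left(\frac{9 \sqrt{5}}{10} \right)}}{1827} + \frac{20 \log{\left(4 \right)}}{63}; F(5/2) = - \frac{80 \log{\left(\frac{45}{4} \right)}}{1827} + \frac{68 \sqrt{5} \operatorname{atan}{\left(\frac{\sqrt{5}}{2} \right)}}{1827} + \frac{20 \log{\left(2 \right)}}{63}.
Integral = F(9/2) - F(5/2) = - \frac{20 \log{\left(3 \right)}}{87} - \frac{20 \log{\left(2 \right)}}{63} - \frac{80 \log{\left(\frac{101}{4} \right)}}{1827} - \frac{68 \sqrt{5} \operatorname{atan}{\left(\frac{\sqrt{5}}{2} \right)}}{1827} + \frac{68 \sqrt{5} \operatorname{atan}{\left(\frac{9 \sqrt{5}}{10} \right)}}{1827} + \frac{80 \log{\left(\frac{45}{4} \right)}}{1827} + \frac{20 \log{\left(4 \right)}}{63}.

Antiderivative: F(z) = - \frac{20 \log{\left(z - \frac{3}{2} \right)}}{87} + \frac{20 \log{\left(z - \frac{1}{2} \right)}}{63} - \frac{80 \log{\left(z^{2} + 5 \right)}}{1827} + \frac{68 \sqrt{5} \operatorname{atan}{\left(\frac{\sqrt{5} z}{5} \right)}}{1827}; value = - \frac{20 \log{\left(3 \right)}}{87} - \frac{20 \log{\left(2 \right)}}{63} - \frac{80 \log{\left(\frac{101}{4} \right)}}{1827} - \frac{68 \sqrt{5} \operatorname{atan}{\left(\frac{\sqrt{5}}{2} \right)}}{1827} + \frac{68 \sqrt{5} \operatorname{atan}{\left(\frac{9 \sqrt{5}}{10} \right)}}{1827} + \frac{80 \log{\left(\frac{45}{4} \right)}}{1827} + \frac{20 \log{\left(4 \right)}}{63}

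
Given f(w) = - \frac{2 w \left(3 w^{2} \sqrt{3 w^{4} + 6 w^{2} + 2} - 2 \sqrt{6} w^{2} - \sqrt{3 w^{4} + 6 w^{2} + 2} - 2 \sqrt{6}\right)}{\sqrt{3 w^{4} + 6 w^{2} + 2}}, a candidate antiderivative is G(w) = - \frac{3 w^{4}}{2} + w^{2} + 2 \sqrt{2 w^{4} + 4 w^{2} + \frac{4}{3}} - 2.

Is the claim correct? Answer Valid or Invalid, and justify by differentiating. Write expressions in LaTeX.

Valid. The derivative of G reproduces f.

d/dw[G] = \frac{- 6 w^{3} \sqrt{3 w^{4} + 6 w^{2} + 2} + 4 \sqrt{6} w^{3} + 2 w \sqrt{3 w^{4} + 6 w^{2} + 2} + 4 \sqrt{6} w}{\sqrt{3 w^{4} + 6 w^{2} + 2}}
This equals f(w) exactly, so the claim holds.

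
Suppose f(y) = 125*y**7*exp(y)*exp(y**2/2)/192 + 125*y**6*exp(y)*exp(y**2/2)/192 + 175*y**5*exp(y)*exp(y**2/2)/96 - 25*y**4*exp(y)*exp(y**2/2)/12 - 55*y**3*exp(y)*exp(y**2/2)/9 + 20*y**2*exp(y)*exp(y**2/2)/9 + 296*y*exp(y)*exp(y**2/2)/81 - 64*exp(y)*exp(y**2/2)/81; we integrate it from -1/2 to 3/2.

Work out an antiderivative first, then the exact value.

Antiderivative: F(y) = (15*y**2 - 16)**3*exp(y)*exp(y**2/2)/5184; value = 117649*exp(-3/8)/331776 + 357911*exp(21/8)/331776

f has the shape u'v + uv' for u = -(4/3 - 5*y**2/4)**3/3 and v = exp(y**2/2 + y) — it is the derivative of the product u*v.
F(y) = (15*y**2 - 16)**3*exp(y)*exp(y**2/2)/5184 is an antiderivative of f.
Check: d/dy[(15*y**2 - 16)**3*exp(y)*exp(y**2/2)/5184] = 125*y**7*exp(y)*exp(y**2/2)/192 + 125*y**6*exp(y)*exp(y**2/2)/192 + 175*y**5*exp(y)*exp(y**2/2)/96 - 25*y**4*exp(y)*exp(y**2/2)/12 - 55*y**3*exp(y)*exp(y**2/2)/9 + 20*y**2*exp(y)*exp(y**2/2)/9 + 296*y*exp(y)*exp(y**2/2)/81 - 64*exp(y)*exp(y**2/2)/81 = f(y).
F(3/2) = 357911*exp(21/8)/331776; F(-1/2) = -117649*exp(-3/8)/331776.
Integral = F(3/2) - F(-1/2) = 117649*exp(-3/8)/331776 + 357911*exp(21/8)/331776.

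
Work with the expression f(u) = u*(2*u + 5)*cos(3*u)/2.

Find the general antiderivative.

F(u) = (18*u**2*sin(3*u) + 45*u*sin(3*u) + 12*u*cos(3*u) - 4*sin(3*u) + 15*cos(3*u))/54 + C

Recover f(u) by differentiating a candidate F(u); any mismatch rules it out.
Check: d/du[(18*u**2*sin(3*u) + 45*u*sin(3*u) + 12*u*cos(3*u) - 4*sin(3*u) + 15*cos(3*u))/54] = u**2*cos(3*u) + 5*u*cos(3*u)/2, which equals f(u).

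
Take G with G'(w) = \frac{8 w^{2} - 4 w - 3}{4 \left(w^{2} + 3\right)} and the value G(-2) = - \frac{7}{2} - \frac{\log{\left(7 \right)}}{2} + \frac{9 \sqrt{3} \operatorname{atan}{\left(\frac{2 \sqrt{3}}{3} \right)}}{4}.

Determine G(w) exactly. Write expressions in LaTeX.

G(w) = 2 w - \frac{\log{\left(w^{2} + 3 \right)}}{2} - \frac{9 \sqrt{3} \operatorname{atan}{\left(\frac{\sqrt{3} w}{3} \right)}}{4} + \frac{1}{2}

Whatever form G(w) takes, its d/dw must return the stated G'(w).
A general antiderivative is 2 w - \frac{\log{\left(w^{2} + 3 \right)}}{2} - \frac{9 \sqrt{3} \operatorname{atan}{\left(\frac{\sqrt{3} w}{3} \right)}}{4} + C.
The condition gives C = - \frac{7}{2} - \frac{\log{\left(7 \right)}}{2} + \frac{9 \sqrt{3} \operatorname{atan}{\left(\frac{2 \sqrt{3}}{3} \right)}}{4} - (-4 - \frac{\log{\left(7 \right)}}{2} + \frac{9 \sqrt{3} \operatorname{atan}{\left(\frac{2 \sqrt{3}}{3} \right)}}{4}) = \frac{1}{2}.
So G(w) = 2 w - \frac{\log{\left(w^{2} + 3 \right)}}{2} - \frac{9 \sqrt{3} \operatorname{atan}{\left(\frac{\sqrt{3} w}{3} \right)}}{4} + \frac{1}{2}.
Check: d/dw[2 w - \frac{\log{\left(w^{2} + 3 \right)}}{2} - \frac{9 \sqrt{3} \operatorname{atan}{\left(\frac{\sqrt{3} w}{3} \right)}}{4} + \frac{1}{2}] = \frac{8 w^{2} - 4 w - 3}{4 w^{2} + 12}, which equals G'(w).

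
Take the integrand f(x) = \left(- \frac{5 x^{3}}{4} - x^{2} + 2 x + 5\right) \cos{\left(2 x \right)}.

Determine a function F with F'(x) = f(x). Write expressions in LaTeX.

Recover f(x) by differentiating a candidate F(x); any mismatch rules it out.
Check: d/dx[- \frac{5 x^{3} \sin{\left(2 x \right)}}{8} - \frac{x^{2} \sin{\left(2 x \right)}}{2} - \frac{15 x^{2} \cos{\left(2 x \right)}}{16} + \frac{31 x \sin{\left(2 x \right)}}{16} - \frac{x \cos{\left(2 x \right)}}{2} + \frac{11 \sin{\left(2 x \right)}}{4} + \frac{31 \cos{\left(2 x \right)}}{32}] = - \frac{5 x^{3} \cos{\left(2 x \right)}}{4} - x^{2} \cos{\left(2 x \right)} + 2 x \cos{\left(2 x \right)} + 5 \cos{\left(2 x \right)}, which equals f(x).

An antiderivative is F(x) = - \frac{5 x^{3} \sin{\left(2 x \right)}}{8} - \frac{x^{2} \sin{\left(2 x \right)}}{2} - \frac{15 x^{2} \cos{\left(2 x \right)}}{16} + \frac{31 x \sin{\left(2 x \right)}}{16} - \frac{x \cos{\left(2 x \right)}}{2} + \frac{11 \sin{\left(2 x \right)}}{4} + \frac{31 \cos{\left(2 x \right)}}{32}.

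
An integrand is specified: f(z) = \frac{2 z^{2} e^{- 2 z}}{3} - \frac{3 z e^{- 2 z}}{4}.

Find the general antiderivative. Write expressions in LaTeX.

F(z) = \frac{\left(- 16 z^{2} + 2 z + 1\right) e^{- 2 z}}{48} + C

f has the shape u'v + uv' for u = - \frac{z^{2}}{3} + \frac{z}{24} + \frac{1}{48} and v = e^{- 2 z} — it is the derivative of the product u*v.
Check: d/dz[\frac{\left(- 16 z^{2} + 2 z + 1\right) e^{- 2 z}}{48}] = \frac{\left(8 z^{2} - 9 z\right) e^{- 2 z}}{12}, which equals f(z).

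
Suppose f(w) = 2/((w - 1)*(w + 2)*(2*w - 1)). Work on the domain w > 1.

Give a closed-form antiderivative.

Factor the denominator ((w - 1)*(w + 2)*(2*w - 1)) and decompose: f = -8/(5*(2*w - 1)) + 2/(15*(w + 2)) + 2/(3*(w - 1)); each piece integrates to a log, atan, or power term.
Check: d/dw[2*(5*log(w - 1) - 6*log(w - 1/2) + log(w + 2))/15] = 2/(2*w**3 + w**2 - 5*w + 2), which equals f(w).

An antiderivative is F(w) = 2*(5*log(w - 1) - 6*log(w - 1/2) + log(w + 2))/15.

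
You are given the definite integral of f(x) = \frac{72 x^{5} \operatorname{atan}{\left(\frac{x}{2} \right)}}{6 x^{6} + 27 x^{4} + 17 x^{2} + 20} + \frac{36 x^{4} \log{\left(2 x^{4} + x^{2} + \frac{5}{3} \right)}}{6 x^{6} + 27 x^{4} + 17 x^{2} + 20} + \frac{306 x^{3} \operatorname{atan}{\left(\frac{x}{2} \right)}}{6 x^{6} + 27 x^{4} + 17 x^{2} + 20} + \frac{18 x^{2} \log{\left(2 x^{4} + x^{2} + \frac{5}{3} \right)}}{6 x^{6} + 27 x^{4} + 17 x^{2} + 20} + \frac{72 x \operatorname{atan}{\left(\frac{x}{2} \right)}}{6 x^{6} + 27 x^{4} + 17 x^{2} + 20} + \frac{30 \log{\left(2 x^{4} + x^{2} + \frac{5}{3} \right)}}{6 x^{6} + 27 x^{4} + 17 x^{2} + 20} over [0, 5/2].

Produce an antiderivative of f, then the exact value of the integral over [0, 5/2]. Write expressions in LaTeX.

Antiderivative: F(x) = 3 \log{\left(2 x^{4} + x^{2} + \frac{5}{3} \right)} \operatorname{atan}{\left(\frac{x}{2} \right)}; value = 3 \log{\left(\frac{2065}{24} \right)} \operatorname{atan}{\left(\frac{5}{4} \right)}

f has the shape u'v + uv' for u = 3 \operatorname{atan}{\left(\frac{x}{2} \right)} and v = \log{\left(2 x^{4} + x^{2} + \frac{5}{3} \right)} — it is the derivative of the product u*v.
F(x) = 3 \log{\left(2 x^{4} + x^{2} + \frac{5}{3} \right)} \operatorname{atan}{\left(\frac{x}{2} \right)} is an antiderivative of f.
Check: d/dx[3 \log{\left(2 x^{4} + x^{2} + \frac{5}{3} \right)} \operatorname{atan}{\left(\frac{x}{2} \right)}] = \frac{72 x^{5} \operatorname{atan}{\left(\frac{x}{2} \right)} + 36 x^{4} \log{\left(2 x^{4} + x^{2} + \frac{5}{3} \right)} + 306 x^{3} \operatorname{atan}{\left(\frac{x}{2} \right)} + 18 x^{2} \log{\left(2 x^{4} + x^{2} + \frac{5}{3} \right)} + 72 x \operatorname{atan}{\left(\frac{x}{2} \right)} + 30 \log{\left(2 x^{4} + x^{2} + \frac{5}{3} \right)}}{6 x^{6} + 27 x^{4} + 17 x^{2} + 20}, which equals f(x).
F(5/2) = 3 \log{\left(\frac{2065}{24} \right)} \operatorname{atan}{\left(\frac{5}{4} \right)}; F(0) = 0.
Integral = F(5/2) - F(0) = 3 \log{\left(\frac{2065}{24} \right)} \operatorname{atan}{\left(\frac{5}{4} \right)}.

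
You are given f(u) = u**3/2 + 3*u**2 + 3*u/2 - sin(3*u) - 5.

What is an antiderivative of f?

An antiderivative is F(u) = u**4/8 + u**3 + 3*u**2/4 - 5*u + cos(3*u)/3.

The integrand splits into summands that can be handled one at a time.
Check: d/du[u**4/8 + u**3 + 3*u**2/4 - 5*u + cos(3*u)/3] = u**3/2 + 3*u**2 + 3*u/2 - sin(3*u) - 5 = f(u).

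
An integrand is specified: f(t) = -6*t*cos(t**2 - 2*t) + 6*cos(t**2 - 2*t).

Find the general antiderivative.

f matches the chain-rule pattern g'(h)*h' with inner function h(t) = t**2 - 2*t; substituting u = h(t) collapses the integral.
Check: d/dt[-3*sin(t**2 - 2*t)] = -6*t*cos(t**2 - 2*t) + 6*cos(t**2 - 2*t) = f(t).

F(t) = -3*sin(t**2 - 2*t) + C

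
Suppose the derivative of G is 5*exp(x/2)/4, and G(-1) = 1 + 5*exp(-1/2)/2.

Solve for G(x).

Differentiate the proposed G(x) back; it has to land on the given G'(x).
A general antiderivative is 5*exp(x/2)/2 + C.
The condition gives C = 1 + 5*exp(-1/2)/2 - (5*exp(-1/2)/2) = 1.
So G(x) = (5*exp(x/2) + 2)/2.
Check: d/dx[(5*exp(x/2) + 2)/2] = 5*exp(x/2)/4 = G'(x).

G(x) = (5*exp(x/2) + 2)/2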